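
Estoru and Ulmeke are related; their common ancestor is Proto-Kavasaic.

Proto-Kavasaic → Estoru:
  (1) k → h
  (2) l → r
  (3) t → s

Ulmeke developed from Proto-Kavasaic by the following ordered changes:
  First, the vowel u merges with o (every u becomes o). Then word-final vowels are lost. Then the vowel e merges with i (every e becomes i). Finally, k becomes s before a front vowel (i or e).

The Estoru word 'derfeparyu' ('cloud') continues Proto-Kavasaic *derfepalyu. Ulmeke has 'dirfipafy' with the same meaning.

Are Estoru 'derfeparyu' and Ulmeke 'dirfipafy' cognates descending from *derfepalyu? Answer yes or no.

Derive the expected Ulmeke reflex of *derfepalyu:
Ulmeke: start from *derfepalyu.
  rule 1 (vowel merger): derfepalyu → derfepalyo
  rule 2 (apocope): derfepalyo → derfepaly
  rule 3 (vowel merger): derfepaly → dirfipaly
  rule 4: no change — dirfipaly
  ⇒ Ulmeke dirfipaly
The regular Ulmeke reflex would be 'dirfipaly', but the attested form is 'dirfipafy'. The correspondence is irregular, so they are not cognates (the Ulmeke form has a different source).

no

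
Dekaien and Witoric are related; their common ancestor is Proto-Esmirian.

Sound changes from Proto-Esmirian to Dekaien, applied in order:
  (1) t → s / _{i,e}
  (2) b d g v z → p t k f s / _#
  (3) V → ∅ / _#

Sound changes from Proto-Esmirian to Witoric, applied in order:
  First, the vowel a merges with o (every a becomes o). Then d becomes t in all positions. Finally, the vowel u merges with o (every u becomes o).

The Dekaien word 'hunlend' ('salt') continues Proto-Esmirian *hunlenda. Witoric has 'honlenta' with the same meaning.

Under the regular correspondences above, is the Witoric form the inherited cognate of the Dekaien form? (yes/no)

Derive the expected Witoric reflex of *hunlenda:
Witoric: *hunlenda
  hunlenda → hunlendo   [vowel merger]
  hunlendo → hunlento   [unconditioned shift]
  hunlento → honlento   [vowel merger]
  giving Witoric honlento.
The regular Witoric reflex would be 'honlento', but the attested form is 'honlenta'. The correspondence is irregular, so they are not cognates (the Witoric form has a different source).

no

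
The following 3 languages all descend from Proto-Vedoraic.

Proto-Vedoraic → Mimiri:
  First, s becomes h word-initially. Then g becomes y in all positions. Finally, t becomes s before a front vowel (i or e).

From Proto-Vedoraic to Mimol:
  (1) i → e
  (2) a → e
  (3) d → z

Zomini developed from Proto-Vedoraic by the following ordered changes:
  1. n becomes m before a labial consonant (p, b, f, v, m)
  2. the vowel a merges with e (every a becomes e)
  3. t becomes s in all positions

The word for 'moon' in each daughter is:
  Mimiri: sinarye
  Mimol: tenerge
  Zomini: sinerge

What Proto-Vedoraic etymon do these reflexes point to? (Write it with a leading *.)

Position 1: Mimiri has s, Mimol has t, Zomini has s. Mimol preserves t here (none of its changes turn any other segment into t), so the proto-segment is *t.
Position 6: Mimiri has y, Mimol has g, Zomini has g. Mimol preserves g here (none of its changes turn any other segment into g), so the proto-segment is *g.
Position 2: Mimiri has i, Mimol has e, Zomini has i. Mimiri preserves i here (none of its changes turn any other segment into i), so the proto-segment is *i.
Verify the candidate proto-form against each daughter:
Mimiri: *tinarge
  tinarge (rule 1 does not apply)
  tinarge → tinarye   [unconditioned shift]
  tinarye → sinarye   [palatalisation]
  giving Mimiri sinarye.
Mimol: start from *tinarge.
  rule 1 (vowel merger): tinarge → tenarge
  rule 2 (vowel merger): tenarge → tenerge
  rule 3: no change — tenerge
  ⇒ Mimol tenerge
Zomini: start from *tinarge.
  rule 1: no change — tinarge
  rule 2 (vowel merger): tinarge → tinerge
  rule 3 (unconditioned shift): tinerge → sinerge
  ⇒ Zomini sinerge
No other proto-form is consistent with every reflex, so the reconstruction is *tinarge.

*tinarge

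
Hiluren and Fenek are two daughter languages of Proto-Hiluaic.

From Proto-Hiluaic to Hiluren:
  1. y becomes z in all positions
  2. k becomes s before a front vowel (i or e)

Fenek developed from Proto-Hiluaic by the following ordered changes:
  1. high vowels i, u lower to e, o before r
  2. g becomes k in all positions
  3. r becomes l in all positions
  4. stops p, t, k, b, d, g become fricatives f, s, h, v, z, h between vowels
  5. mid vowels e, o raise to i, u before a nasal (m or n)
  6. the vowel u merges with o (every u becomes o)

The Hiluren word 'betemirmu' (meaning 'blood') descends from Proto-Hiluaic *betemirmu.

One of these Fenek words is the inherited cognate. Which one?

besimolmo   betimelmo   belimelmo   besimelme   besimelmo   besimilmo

besimelmo

Fenek: *betemirmu
  betemirmu → betemermu   [pre-rhotic lowering]
  betemermu (rule 2 does not apply)
  betemermu → betemelmu   [unconditioned shift]
  betemelmu → besemelmu   [intervocalic lenition]
  besemelmu → besimelmu   [pre-nasal raising]
  besimelmu → besimelmo   [vowel merger]
  giving Fenek besimelmo.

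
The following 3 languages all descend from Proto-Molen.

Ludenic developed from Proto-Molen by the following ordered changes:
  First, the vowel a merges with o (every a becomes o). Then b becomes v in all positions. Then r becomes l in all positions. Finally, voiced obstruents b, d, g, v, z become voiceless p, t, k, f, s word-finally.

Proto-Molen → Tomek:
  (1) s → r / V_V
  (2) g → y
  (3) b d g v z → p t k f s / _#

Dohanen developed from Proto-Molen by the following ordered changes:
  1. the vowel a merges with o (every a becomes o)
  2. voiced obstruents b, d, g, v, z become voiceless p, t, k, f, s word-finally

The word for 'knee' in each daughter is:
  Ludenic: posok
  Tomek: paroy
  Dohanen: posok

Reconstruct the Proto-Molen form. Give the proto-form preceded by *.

Position 3: Ludenic has s, Tomek has r, Dohanen has s. Taking the neighbouring segments as reconstructed: Ludenic s can only go back to *s; Tomek r could go back to *s or *r; Dohanen s can only go back to *s — the one source consistent with every daughter is *s.
Position 5: Ludenic has k, Tomek has y, Dohanen has k. Taking the neighbouring segments as reconstructed: Ludenic k could go back to *k or *g; Tomek y could go back to *g or *y; Dohanen k could go back to *k or *g — the one source consistent with every daughter is *g.
Position 2: Ludenic has o, Tomek has a, Dohanen has o. Tomek preserves a here (none of its changes turn any other segment into a), so the proto-segment is *a.
This points to *pasog. Verify forward in each daughter:
Ludenic: start from *pasog.
  rule 1 (vowel merger): pasog → posog
  rule 2: no change — posog
  rule 3: no change — posog
  rule 4 (final devoicing): posog → posok
  ⇒ Ludenic posok
Tomek: *pasog > parog > paroy  (by rhotacism, unconditioned shift)
Dohanen: *pasog > posog > posok  (by vowel merger, final devoicing)
Only *pasog yields all of Ludenic posok, Tomek paroy, Dohanen posok.

*pasog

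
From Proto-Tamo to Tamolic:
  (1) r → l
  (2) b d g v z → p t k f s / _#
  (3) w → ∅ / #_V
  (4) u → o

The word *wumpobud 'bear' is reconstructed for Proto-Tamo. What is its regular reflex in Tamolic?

Tamolic: *wumpobud > wumpobut > umpobut > ompobot  (by final devoicing, glide loss, vowel merger)

ompobot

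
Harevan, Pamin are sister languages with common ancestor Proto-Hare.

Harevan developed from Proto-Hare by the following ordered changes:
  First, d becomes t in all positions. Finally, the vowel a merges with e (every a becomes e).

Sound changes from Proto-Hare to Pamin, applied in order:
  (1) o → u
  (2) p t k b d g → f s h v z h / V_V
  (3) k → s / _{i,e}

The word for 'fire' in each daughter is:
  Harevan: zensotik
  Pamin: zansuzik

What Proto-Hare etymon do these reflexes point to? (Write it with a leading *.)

*zansodik

Position 2: Harevan has e, Pamin has a. Pamin preserves a here (none of its changes turn any other segment into a), so the proto-segment is *a.
Position 5: Harevan has o, Pamin has u. Harevan preserves o here (none of its changes turn any other segment into o), so the proto-segment is *o.
Continuing position by position gives *zansodik; check it forward:
Harevan: *zansodik > zansotik > zensotik  (by unconditioned shift, vowel merger)
Pamin: *zansodik > zansudik > zansuzik  (by vowel merger, intervocalic lenition)
No other proto-form is consistent with every reflex, so the reconstruction is *zansodik.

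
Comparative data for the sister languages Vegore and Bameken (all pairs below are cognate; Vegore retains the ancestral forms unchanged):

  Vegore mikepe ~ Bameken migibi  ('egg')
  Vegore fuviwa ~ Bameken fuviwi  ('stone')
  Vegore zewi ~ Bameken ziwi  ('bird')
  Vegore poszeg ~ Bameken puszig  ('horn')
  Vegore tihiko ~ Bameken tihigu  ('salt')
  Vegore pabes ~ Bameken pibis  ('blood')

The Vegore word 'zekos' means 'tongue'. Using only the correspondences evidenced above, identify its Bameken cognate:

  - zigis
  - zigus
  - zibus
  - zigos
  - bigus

zewi ~ ziwi, poszeg ~ puszig — Vegore e corresponds to Bameken i after a consonant, before a consonant other than r, m, n, p, b, f, v.
tihiko ~ tihigu — Vegore k corresponds to Bameken g between vowels (before a back vowel).
poszeg ~ puszig — Vegore o corresponds to Bameken u after a consonant, before a consonant other than r, m, n, p, b, f, v.
Applying these to Vegore 'zekos':
  zekos → zikos   (e→i after a consonant, before a consonant other than r, m, n, p, b, f, v)
  zikos → zigos   (k→g between vowels (before a back vowel))
  zigos → zigus   (o→u after a consonant, before a consonant other than r, m, n, p, b, f, v)
So the Bameken cognate is 'zigus'.

zigus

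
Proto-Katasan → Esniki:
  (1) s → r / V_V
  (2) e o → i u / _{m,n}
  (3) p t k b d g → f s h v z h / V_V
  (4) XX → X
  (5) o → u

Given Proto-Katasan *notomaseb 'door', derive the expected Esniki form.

Esniki: *notomaseb
  notomaseb → notomareb   [rhotacism]
  notomareb → notumareb   [pre-nasal raising]
  notumareb → nosumareb   [intervocalic lenition]
  nosumareb (rule 4 does not apply)
  nosumareb → nusumareb   [vowel merger]
  giving Esniki nusumareb.

nusumareb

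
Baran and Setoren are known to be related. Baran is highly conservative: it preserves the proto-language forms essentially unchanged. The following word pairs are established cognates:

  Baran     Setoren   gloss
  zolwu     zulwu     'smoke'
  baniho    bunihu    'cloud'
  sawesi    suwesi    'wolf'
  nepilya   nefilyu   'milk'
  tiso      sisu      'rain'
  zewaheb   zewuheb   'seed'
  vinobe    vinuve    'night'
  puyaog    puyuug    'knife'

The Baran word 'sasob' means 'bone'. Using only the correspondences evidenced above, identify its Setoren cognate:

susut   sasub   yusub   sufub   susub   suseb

susub

sawesi ~ suwesi, zewaheb ~ zewuheb — Baran a corresponds to Setoren u after a consonant, before a consonant other than r, m, n, p, b, f, v.
vinobe ~ vinuve — Baran o corresponds to Setoren u after a consonant, before a labial obstruent.
Applying these to Baran 'sasob':
  sasob → susob   (a→u after a consonant, before a consonant other than r, m, n, p, b, f, v)
  susob → susub   (o→u after a consonant, before a labial obstruent)
So the Setoren cognate is 'susub'.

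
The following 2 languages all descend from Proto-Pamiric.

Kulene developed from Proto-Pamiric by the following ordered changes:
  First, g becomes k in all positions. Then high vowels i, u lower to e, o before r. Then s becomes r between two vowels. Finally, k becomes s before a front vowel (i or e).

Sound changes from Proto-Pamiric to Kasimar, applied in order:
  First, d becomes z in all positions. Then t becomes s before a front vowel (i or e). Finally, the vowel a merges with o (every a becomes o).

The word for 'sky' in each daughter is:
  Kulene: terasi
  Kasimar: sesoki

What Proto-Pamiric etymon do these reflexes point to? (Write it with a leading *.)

Position 3: Kulene has r, Kasimar has s. Taking the neighbouring segments as reconstructed: Kulene r could go back to *s or *r; Kasimar s can only go back to *s — the one source consistent with every daughter is *s.
Position 1: Kulene has t, Kasimar has s. Kulene preserves t here (none of its changes turn any other segment into t), so the proto-segment is *t.
Verify the candidate proto-form against each daughter:
Kulene: *tesaki > teraki > terasi  (by rhotacism, palatalisation)
Kasimar: *tesaki
  tesaki (rule 1 does not apply)
  tesaki → sesaki   [palatalisation]
  sesaki → sesoki   [vowel merger]
  giving Kasimar sesoki.
No other proto-form is consistent with every reflex, so the reconstruction is *tesaki.

*tesaki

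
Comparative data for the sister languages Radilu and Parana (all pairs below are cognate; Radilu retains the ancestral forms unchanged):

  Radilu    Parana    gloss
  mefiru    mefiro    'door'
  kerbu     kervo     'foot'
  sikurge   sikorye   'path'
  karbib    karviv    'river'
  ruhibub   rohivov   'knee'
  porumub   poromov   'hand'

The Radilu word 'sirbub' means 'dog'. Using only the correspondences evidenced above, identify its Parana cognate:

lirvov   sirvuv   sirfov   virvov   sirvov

sirvov

kerbu ~ kervo — Radilu b corresponds to Parana v after a consonant, before a back vowel.
ruhibub ~ rohivov, porumub ~ poromov — Radilu u corresponds to Parana o after a consonant, before a labial obstruent.
karbib ~ karviv, ruhibub ~ rohivov — Radilu b corresponds to Parana v word-finally.
Applying these to Radilu 'sirbub':
  sirbub → sirvub   (b→v after a consonant, before a back vowel)
  sirvub → sirvob   (u→o after a consonant, before a labial obstruent)
  sirvob → sirvov   (b→v word-finally)
So the Parana cognate is 'sirvov'.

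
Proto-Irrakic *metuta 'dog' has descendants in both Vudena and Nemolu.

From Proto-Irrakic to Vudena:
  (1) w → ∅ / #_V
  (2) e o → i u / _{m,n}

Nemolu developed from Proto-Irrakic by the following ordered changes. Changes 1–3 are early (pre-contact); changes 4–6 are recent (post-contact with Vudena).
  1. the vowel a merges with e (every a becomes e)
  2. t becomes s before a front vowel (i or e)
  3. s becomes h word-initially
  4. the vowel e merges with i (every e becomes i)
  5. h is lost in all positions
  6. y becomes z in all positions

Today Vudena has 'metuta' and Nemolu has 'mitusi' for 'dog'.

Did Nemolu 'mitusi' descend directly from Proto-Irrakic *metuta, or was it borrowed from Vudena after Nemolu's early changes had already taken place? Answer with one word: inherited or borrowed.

If inherited, *metuta would pass through all of Nemolu's changes:
Nemolu: *metuta > metute > metuse > mitusi  (by vowel merger, palatalisation, vowel merger)
If borrowed from Vudena 'metuta' after the early changes, it would undergo only the recent ones:
  rule 4 (vowel merger): metuta → mituta
  rule 5 (h-loss): no change (mituta)
  rule 6 (unconditioned shift): no change (mituta)
  ⇒ as a loan: mituta
Nemolu 'mitusi' matches the inherited outcome exactly, so it is an inherited cognate, not a loan.

inherited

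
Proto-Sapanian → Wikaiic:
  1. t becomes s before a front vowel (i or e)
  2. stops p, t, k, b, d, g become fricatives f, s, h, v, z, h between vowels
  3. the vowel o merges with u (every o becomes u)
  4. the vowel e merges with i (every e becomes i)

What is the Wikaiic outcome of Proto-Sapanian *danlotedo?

danlusizu

Wikaiic: *danlotedo > danlosedo > danlosezo > danlusezu > danlusizu  (by palatalisation, intervocalic lenition, vowel merger, vowel merger)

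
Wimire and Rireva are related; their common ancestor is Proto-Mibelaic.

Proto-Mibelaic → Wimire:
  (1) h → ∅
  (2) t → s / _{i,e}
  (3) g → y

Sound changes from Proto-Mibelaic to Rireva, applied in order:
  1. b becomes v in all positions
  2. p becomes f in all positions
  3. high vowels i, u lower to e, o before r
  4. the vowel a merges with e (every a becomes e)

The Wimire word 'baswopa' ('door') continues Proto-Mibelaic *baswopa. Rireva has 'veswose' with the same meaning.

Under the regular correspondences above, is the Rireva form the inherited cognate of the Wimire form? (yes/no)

Derive the expected Rireva reflex of *baswopa:
Rireva: *baswopa
  baswopa → vaswopa   [unconditioned shift]
  vaswopa → vaswofa   [unconditioned shift]
  vaswofa (rule 3 does not apply)
  vaswofa → veswofe   [vowel merger]
  giving Rireva veswofe.
The regular Rireva reflex would be 'veswofe', but the attested form is 'veswose'. The correspondence is irregular, so they are not cognates (the Rireva form has a different source).

no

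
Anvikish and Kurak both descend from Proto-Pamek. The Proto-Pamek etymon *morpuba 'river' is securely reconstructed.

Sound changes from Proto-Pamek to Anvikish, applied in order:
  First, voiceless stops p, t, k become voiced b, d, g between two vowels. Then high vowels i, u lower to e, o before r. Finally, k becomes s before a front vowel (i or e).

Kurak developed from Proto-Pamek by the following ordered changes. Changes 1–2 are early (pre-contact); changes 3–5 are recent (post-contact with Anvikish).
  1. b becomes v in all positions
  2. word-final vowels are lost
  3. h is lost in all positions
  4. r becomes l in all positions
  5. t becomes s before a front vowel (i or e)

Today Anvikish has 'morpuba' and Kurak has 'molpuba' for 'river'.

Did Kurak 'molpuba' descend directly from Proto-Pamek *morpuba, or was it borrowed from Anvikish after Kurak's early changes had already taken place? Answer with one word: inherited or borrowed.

borrowed

If inherited, *morpuba would pass through all of Kurak's changes:
Kurak: *morpuba
  morpuba → morpuva   [unconditioned shift]
  morpuva → morpuv   [apocope]
  morpuv (rule 3 does not apply)
  morpuv → molpuv   [unconditioned shift]
  molpuv (rule 5 does not apply)
  giving Kurak molpuv.
If borrowed from Anvikish 'morpuba' after the early changes, it would undergo only the recent ones:
  rule 3 (h-loss): no change (morpuba)
  rule 4 (unconditioned shift): morpuba → molpuba
  rule 5 (palatalisation): no change (molpuba)
  ⇒ as a loan: molpuba
Kurak 'molpuba' matches the loan outcome 'molpuba', not the inherited 'molpuv' — it skipped the early Kurak changes, so it was borrowed from Anvikish.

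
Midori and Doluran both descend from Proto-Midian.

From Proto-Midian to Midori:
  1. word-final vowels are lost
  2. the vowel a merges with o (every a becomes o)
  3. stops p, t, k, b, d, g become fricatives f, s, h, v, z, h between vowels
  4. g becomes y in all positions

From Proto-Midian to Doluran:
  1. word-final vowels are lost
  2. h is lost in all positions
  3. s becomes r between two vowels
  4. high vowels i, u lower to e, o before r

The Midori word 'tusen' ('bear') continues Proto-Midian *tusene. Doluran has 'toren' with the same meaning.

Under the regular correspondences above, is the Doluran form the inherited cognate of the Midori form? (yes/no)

Derive the expected Doluran reflex of *tusene:
Doluran: start from *tusene.
  rule 1 (apocope): tusene → tusen
  rule 2: no change — tusen
  rule 3 (rhotacism): tusen → turen
  rule 4 (pre-rhotic lowering): turen → toren
  ⇒ Doluran toren
Doluran 'toren' matches the regular reflex exactly, so the pair is cognate.

yes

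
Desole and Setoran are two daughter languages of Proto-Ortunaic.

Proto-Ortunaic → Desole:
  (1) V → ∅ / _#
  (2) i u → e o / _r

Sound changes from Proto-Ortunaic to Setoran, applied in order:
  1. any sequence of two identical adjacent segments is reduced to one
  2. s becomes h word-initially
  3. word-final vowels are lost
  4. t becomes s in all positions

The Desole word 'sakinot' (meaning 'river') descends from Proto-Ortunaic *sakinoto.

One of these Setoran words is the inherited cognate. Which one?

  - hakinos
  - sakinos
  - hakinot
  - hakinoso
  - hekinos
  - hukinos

Setoran: *sakinoto > hakinoto > hakinot > hakinos  (by debuccalisation, apocope, unconditioned shift)
Among the options, 'hakinos' alone shows every Setoran change applied in order.

hakinos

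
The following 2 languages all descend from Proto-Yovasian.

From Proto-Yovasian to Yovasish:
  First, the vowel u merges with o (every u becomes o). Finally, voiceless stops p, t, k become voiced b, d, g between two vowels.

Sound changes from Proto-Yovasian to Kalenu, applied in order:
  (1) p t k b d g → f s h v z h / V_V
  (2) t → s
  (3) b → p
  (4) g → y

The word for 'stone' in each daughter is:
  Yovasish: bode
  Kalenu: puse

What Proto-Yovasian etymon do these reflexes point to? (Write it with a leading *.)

Position 3: Yovasish has d, Kalenu has s. Taking the neighbouring segments as reconstructed: Yovasish d could go back to *t or *d; Kalenu s could go back to *t or *s — the one source consistent with every daughter is *t.
Position 2: Yovasish has o, Kalenu has u. Kalenu preserves u here (none of its changes turn any other segment into u), so the proto-segment is *u.
Position 1: Yovasish has b, Kalenu has p. Taking the neighbouring segments as reconstructed: Yovasish b can only go back to *b; Kalenu p could go back to *p or *b — the one source consistent with every daughter is *b.
Continuing position by position gives *bute; check it forward:
Yovasish: *bute
  bute → bote   [vowel merger]
  bote → bode   [intervocalic voicing]
  giving Yovasish bode.
Kalenu: *bute
  bute → buse   [intervocalic lenition]
  buse (rule 2 does not apply)
  buse → puse   [unconditioned shift]
  puse (rule 4 does not apply)
  giving Kalenu puse.
Only *bute yields all of Yovasish bode, Kalenu puse.

*bute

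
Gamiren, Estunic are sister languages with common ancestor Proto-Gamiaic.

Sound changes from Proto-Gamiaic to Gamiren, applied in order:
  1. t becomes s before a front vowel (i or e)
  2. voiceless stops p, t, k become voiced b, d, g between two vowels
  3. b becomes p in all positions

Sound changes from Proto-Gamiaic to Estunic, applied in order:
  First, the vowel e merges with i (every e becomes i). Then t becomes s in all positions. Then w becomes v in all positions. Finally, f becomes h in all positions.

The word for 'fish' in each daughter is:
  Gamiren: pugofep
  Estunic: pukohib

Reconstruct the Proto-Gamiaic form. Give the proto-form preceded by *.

Position 7: Gamiren has p, Estunic has b. Estunic preserves b here (none of its changes turn any other segment into b), so the proto-segment is *b.
Position 5: Gamiren has f, Estunic has h. Gamiren preserves f here (none of its changes turn any other segment into f), so the proto-segment is *f.
Continuing position by position gives *pukofeb; check it forward:
Gamiren: start from *pukofeb.
  rule 1: no change — pukofeb
  rule 2 (intervocalic voicing): pukofeb → pugofeb
  rule 3 (unconditioned shift): pugofeb → pugofep
  ⇒ Gamiren pugofep
Estunic: *pukofeb > pukofib > pukohib  (by vowel merger, unconditioned shift)
No other proto-form is consistent with every reflex, so the reconstruction is *pukofeb.

*pukofeb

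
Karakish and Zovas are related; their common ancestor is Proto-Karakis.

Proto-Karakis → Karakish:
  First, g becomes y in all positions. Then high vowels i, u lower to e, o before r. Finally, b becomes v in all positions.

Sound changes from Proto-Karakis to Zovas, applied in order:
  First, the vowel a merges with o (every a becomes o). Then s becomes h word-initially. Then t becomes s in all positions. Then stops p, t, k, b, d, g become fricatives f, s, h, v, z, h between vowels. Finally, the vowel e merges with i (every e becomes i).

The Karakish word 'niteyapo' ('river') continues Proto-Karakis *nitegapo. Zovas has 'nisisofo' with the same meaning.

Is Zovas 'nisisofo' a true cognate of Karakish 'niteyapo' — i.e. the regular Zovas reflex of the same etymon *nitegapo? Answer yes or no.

Derive the expected Zovas reflex of *nitegapo:
Zovas: start from *nitegapo.
  rule 1 (vowel merger): nitegapo → nitegopo
  rule 2: no change — nitegopo
  rule 3 (unconditioned shift): nitegopo → nisegopo
  rule 4 (intervocalic lenition): nisegopo → nisehofo
  rule 5 (vowel merger): nisehofo → nisihofo
  ⇒ Zovas nisihofo
The regular Zovas reflex would be 'nisihofo', but the attested form is 'nisisofo'. The correspondence is irregular, so they are not cognates (the Zovas form has a different source).

no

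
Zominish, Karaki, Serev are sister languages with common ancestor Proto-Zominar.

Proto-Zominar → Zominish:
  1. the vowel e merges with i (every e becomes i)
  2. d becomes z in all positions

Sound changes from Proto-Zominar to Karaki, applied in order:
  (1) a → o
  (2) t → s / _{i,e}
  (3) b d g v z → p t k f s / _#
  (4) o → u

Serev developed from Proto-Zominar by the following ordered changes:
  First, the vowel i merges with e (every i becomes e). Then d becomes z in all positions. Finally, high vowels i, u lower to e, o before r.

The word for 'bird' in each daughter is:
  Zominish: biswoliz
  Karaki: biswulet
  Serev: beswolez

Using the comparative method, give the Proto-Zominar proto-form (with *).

Position 7: Zominish has i, Karaki has e, Serev has e. Karaki preserves e here (none of its changes turn any other segment into e), so the proto-segment is *e.
Position 5: Zominish has o, Karaki has u, Serev has o. Zominish preserves o here (none of its changes turn any other segment into o), so the proto-segment is *o.
This points to *biswoled. Verify forward in each daughter:
Zominish: start from *biswoled.
  rule 1 (vowel merger): biswoled → biswolid
  rule 2 (unconditioned shift): biswolid → biswoliz
  ⇒ Zominish biswoliz
Karaki: *biswoled
  biswoled (rule 1 does not apply)
  biswoled (rule 2 does not apply)
  biswoled → biswolet   [final devoicing]
  biswolet → biswulet   [vowel merger]
  giving Karaki biswulet.
Serev: *biswoled > beswoled > beswolez  (by vowel merger, unconditioned shift)
*biswoled is the unique common source.

*biswoled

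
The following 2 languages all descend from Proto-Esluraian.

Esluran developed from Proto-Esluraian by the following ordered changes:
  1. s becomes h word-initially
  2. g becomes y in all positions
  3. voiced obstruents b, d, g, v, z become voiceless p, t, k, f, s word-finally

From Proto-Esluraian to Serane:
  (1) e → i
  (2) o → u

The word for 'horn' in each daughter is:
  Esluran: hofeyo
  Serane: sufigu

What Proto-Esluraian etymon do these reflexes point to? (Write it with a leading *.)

*sofego

Position 6: Esluran has o, Serane has u. Esluran preserves o here (none of its changes turn any other segment into o), so the proto-segment is *o.
Position 5: Esluran has y, Serane has g. Serane preserves g here (none of its changes turn any other segment into g), so the proto-segment is *g.
Position 4: Esluran has e, Serane has i. Esluran preserves e here (none of its changes turn any other segment into e), so the proto-segment is *e.
Verify the candidate proto-form against each daughter:
Esluran: start from *sofego.
  rule 1 (debuccalisation): sofego → hofego
  rule 2 (unconditioned shift): hofego → hofeyo
  rule 3: no change — hofeyo
  ⇒ Esluran hofeyo
Serane: start from *sofego.
  rule 1 (vowel merger): sofego → sofigo
  rule 2 (vowel merger): sofigo → sufigu
  ⇒ Serane sufigu
*sofego is the unique common source.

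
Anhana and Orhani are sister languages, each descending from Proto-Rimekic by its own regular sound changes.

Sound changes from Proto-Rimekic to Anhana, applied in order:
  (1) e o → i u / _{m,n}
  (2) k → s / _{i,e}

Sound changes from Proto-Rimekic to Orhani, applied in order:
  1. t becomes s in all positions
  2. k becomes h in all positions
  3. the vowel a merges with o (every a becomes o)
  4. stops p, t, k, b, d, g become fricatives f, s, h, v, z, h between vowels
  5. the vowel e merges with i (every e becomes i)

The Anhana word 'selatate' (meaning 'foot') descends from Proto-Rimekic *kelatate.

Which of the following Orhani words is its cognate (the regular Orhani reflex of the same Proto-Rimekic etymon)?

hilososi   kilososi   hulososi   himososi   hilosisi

Orhani: *kelatate > kelasase > helasase > helosose > hilososi  (by unconditioned shift, unconditioned shift, vowel merger, vowel merger)
Only 'hilososi' matches the regular Orhani development of *kelatate.

hilososi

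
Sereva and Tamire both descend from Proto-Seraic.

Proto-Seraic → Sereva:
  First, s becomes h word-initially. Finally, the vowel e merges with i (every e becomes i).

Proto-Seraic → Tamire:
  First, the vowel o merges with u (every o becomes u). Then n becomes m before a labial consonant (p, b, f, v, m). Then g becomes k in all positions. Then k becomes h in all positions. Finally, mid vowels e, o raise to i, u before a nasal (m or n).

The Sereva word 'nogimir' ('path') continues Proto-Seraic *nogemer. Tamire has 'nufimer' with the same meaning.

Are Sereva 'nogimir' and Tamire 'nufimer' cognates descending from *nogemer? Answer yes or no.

no

Derive the expected Tamire reflex of *nogemer:
Tamire: *nogemer
  nogemer → nugemer   [vowel merger]
  nugemer (rule 2 does not apply)
  nugemer → nukemer   [unconditioned shift]
  nukemer → nuhemer   [unconditioned shift]
  nuhemer → nuhimer   [pre-nasal raising]
  giving Tamire nuhimer.
The regular Tamire reflex would be 'nuhimer', but the attested form is 'nufimer'. The correspondence is irregular, so they are not cognates (the Tamire form has a different source).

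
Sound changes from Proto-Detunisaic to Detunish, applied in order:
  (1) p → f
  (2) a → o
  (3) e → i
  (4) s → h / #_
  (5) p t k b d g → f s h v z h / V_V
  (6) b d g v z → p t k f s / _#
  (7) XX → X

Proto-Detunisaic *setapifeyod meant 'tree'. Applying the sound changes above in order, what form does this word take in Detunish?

hisofifiyot

Detunish: start from *setapifeyod.
  rule 1 (unconditioned shift): setapifeyod → setafifeyod
  rule 2 (vowel merger): setafifeyod → setofifeyod
  rule 3 (vowel merger): setofifeyod → sitofifiyod
  rule 4 (debuccalisation): sitofifiyod → hitofifiyod
  rule 5 (intervocalic lenition): hitofifiyod → hisofifiyod
  rule 6 (final devoicing): hisofifiyod → hisofifiyot
  rule 7: no change — hisofifiyot
  ⇒ Detunish hisofifiyot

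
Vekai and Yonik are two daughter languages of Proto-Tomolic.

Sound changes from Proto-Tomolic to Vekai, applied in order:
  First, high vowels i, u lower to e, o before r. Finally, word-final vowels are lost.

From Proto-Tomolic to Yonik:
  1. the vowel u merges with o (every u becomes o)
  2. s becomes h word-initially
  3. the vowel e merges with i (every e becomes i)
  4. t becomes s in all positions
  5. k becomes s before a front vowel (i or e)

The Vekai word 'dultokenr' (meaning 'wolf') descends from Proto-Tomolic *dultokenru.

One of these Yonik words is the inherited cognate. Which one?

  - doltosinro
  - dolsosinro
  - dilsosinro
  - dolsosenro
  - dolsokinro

Yonik: start from *dultokenru.
  rule 1 (vowel merger): dultokenru → doltokenro
  rule 2: no change — doltokenro
  rule 3 (vowel merger): doltokenro → doltokinro
  rule 4 (unconditioned shift): doltokinro → dolsokinro
  rule 5 (palatalisation): dolsokinro → dolsosinro
  ⇒ Yonik dolsosinro
Only 'dolsosinro' matches the regular Yonik development of *dultokenru.

dolsosinro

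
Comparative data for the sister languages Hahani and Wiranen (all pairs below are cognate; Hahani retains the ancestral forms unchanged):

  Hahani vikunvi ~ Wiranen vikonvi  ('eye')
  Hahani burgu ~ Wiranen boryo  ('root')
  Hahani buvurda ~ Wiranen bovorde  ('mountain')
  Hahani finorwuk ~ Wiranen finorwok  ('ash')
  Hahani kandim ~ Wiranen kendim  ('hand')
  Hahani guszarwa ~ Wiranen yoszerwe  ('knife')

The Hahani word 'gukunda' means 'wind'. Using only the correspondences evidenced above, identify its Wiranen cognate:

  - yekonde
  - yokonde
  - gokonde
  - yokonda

guszarwa ~ yoszerwe — Hahani g corresponds to Wiranen y word-initially before a back vowel.
finorwuk ~ finorwok, guszarwa ~ yoszerwe — Hahani u corresponds to Wiranen o after a consonant, before a consonant other than r, m, n, p, b, f, v.
vikunvi ~ vikonvi — Hahani u corresponds to Wiranen o after a consonant, before a nasal.
buvurda ~ bovorde, guszarwa ~ yoszerwe — Hahani a corresponds to Wiranen e word-finally.
Applying these to Hahani 'gukunda':
  gukunda → yukunda   (g→y word-initially before a back vowel)
  yukunda → yokunda   (u→o after a consonant, before a consonant other than r, m, n, p, b, f, v)
  yokunda → yokonda   (u→o after a consonant, before a nasal)
  yokonda → yokonde   (a→e word-finally)
So the Wiranen cognate is 'yokonde'.

yokonde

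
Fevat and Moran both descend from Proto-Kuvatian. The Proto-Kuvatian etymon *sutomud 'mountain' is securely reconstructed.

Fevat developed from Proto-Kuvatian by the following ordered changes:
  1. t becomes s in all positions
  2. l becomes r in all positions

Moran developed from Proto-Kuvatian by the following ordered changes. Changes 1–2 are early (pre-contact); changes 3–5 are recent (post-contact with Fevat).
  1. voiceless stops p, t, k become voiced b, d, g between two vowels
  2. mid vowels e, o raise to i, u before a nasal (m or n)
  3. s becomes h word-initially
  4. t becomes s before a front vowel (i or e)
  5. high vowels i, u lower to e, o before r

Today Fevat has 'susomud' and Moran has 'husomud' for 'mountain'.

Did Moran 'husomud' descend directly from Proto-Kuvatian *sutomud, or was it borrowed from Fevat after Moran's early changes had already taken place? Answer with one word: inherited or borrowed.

borrowed

If inherited, *sutomud would pass through all of Moran's changes:
Moran: *sutomud
  sutomud → sudomud   [intervocalic voicing]
  sudomud → sudumud   [pre-nasal raising]
  sudumud → hudumud   [debuccalisation]
  hudumud (rule 4 does not apply)
  hudumud (rule 5 does not apply)
  giving Moran hudumud.
If borrowed from Fevat 'susomud' after the early changes, it would undergo only the recent ones:
  rule 3 (debuccalisation): susomud → husomud
  rule 4 (palatalisation): no change (husomud)
  rule 5 (pre-rhotic lowering): no change (husomud)
  ⇒ as a loan: husomud
Moran 'husomud' matches the loan outcome 'husomud', not the inherited 'hudumud' — it skipped the early Moran changes, so it was borrowed from Fevat.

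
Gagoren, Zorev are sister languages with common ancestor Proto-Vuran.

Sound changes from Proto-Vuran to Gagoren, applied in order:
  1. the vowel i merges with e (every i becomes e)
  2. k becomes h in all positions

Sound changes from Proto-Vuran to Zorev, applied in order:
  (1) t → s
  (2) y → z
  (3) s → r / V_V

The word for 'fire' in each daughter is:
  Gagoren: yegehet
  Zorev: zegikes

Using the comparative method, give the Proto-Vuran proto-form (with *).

Position 5: Gagoren has h, Zorev has k. Zorev preserves k here (none of its changes turn any other segment into k), so the proto-segment is *k.
Position 1: Gagoren has y, Zorev has z. Gagoren preserves y here (none of its changes turn any other segment into y), so the proto-segment is *y.
Position 7: Gagoren has t, Zorev has s. Gagoren preserves t here (none of its changes turn any other segment into t), so the proto-segment is *t.
This points to *yegiket. Verify forward in each daughter:
Gagoren: *yegiket
  yegiket → yegeket   [vowel merger]
  yegeket → yegehet   [unconditioned shift]
  giving Gagoren yegehet.
Zorev: *yegiket > yegikes > zegikes  (by unconditioned shift, unconditioned shift)
No other proto-form is consistent with every reflex, so the reconstruction is *yegiket.

*yegiket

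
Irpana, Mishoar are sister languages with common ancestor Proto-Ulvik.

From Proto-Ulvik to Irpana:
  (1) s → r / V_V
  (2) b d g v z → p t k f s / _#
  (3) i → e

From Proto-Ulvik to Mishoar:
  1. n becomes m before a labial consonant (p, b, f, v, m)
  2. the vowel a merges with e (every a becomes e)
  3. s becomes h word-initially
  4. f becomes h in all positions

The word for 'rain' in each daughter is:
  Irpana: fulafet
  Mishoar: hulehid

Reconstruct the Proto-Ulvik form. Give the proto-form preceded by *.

*fulafid

Position 4: Irpana has a, Mishoar has e. Irpana preserves a here (none of its changes turn any other segment into a), so the proto-segment is *a.
Position 5: Irpana has f, Mishoar has h. Taking the neighbouring segments as reconstructed: Irpana f can only go back to *f; Mishoar h could go back to *f or *h — the one source consistent with every daughter is *f.
Position 7: Irpana has t, Mishoar has d. Mishoar preserves d here (none of its changes turn any other segment into d), so the proto-segment is *d.
This points to *fulafid. Verify forward in each daughter:
Irpana: *fulafid > fulafit > fulafet  (by final devoicing, vowel merger)
Mishoar: *fulafid > fulefid > hulehid  (by vowel merger, unconditioned shift)
No other proto-form is consistent with every reflex, so the reconstruction is *fulafid.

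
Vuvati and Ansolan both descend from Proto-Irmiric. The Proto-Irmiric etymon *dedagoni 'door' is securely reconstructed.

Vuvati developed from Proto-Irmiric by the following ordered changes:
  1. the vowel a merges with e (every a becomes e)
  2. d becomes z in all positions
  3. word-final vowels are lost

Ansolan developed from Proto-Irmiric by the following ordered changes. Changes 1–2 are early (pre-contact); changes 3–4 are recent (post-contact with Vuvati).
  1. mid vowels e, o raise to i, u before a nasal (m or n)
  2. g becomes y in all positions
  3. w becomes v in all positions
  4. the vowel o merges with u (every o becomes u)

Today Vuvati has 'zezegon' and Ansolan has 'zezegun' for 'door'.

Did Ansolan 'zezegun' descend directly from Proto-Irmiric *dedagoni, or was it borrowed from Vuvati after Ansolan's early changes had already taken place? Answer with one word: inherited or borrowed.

If inherited, *dedagoni would pass through all of Ansolan's changes:
Ansolan: start from *dedagoni.
  rule 1 (pre-nasal raising): dedagoni → dedaguni
  rule 2 (unconditioned shift): dedaguni → dedayuni
  rule 3: no change — dedayuni
  rule 4: no change — dedayuni
  ⇒ Ansolan dedayuni
If borrowed from Vuvati 'zezegon' after the early changes, it would undergo only the recent ones:
  rule 3 (unconditioned shift): no change (zezegon)
  rule 4 (vowel merger): zezegon → zezegun
  ⇒ as a loan: zezegun
Ansolan 'zezegun' matches the loan outcome 'zezegun', not the inherited 'dedayuni' — it skipped the early Ansolan changes, so it was borrowed from Vuvati.

borrowed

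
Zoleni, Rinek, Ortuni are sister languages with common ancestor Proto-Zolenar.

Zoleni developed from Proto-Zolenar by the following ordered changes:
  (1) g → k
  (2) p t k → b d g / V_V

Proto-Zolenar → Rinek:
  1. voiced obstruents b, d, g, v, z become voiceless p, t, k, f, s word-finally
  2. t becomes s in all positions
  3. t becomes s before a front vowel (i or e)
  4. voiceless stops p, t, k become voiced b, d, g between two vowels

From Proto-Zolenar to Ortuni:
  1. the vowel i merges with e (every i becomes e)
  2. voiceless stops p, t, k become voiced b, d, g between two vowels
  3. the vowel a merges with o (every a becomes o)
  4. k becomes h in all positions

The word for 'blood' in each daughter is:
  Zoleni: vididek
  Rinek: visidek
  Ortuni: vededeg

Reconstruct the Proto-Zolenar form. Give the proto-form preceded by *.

Position 7: Zoleni has k, Rinek has k, Ortuni has g. Taking the neighbouring segments as reconstructed: Zoleni k could go back to *k or *g; Rinek k could go back to *k or *g; Ortuni g can only go back to *g — the one source consistent with every daughter is *g.
Position 4: Zoleni has i, Rinek has i, Ortuni has e. Zoleni preserves i here (none of its changes turn any other segment into i), so the proto-segment is *i.
This points to *vitideg. Verify forward in each daughter:
Zoleni: *vitideg > vitidek > vididek  (by unconditioned shift, intervocalic voicing)
Rinek: start from *vitideg.
  rule 1 (final devoicing): vitideg → vitidek
  rule 2 (unconditioned shift): vitidek → visidek
  rule 3: no change — visidek
  rule 4: no change — visidek
  ⇒ Rinek visidek
Ortuni: start from *vitideg.
  rule 1 (vowel merger): vitideg → vetedeg
  rule 2 (intervocalic voicing): vetedeg → vededeg
  rule 3: no change — vededeg
  rule 4: no change — vededeg
  ⇒ Ortuni vededeg
No other proto-form is consistent with every reflex, so the reconstruction is *vitideg.

*vitideg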